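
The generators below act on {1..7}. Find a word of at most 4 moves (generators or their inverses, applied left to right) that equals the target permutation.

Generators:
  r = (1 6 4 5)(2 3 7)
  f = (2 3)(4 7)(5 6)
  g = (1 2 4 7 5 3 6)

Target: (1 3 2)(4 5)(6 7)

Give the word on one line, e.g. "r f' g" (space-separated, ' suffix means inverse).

f g' f g

  after f: (2 3)(4 7)(5 6)
  after g': (1 6 7 2 5 3)
  after f: (1 5 2 6 4 7 3)
  after g: (1 3 2)(4 5)(6 7)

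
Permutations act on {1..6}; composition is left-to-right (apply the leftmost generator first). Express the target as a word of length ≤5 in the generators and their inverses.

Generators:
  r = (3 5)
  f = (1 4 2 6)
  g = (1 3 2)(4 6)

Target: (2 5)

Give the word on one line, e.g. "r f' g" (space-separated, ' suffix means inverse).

  after r': (3 5)
  after g': (1 2 3 5)(4 6)
  after f: (1 6 2 3 5 4)
  after r': (1 6 2 5 4)
  after f: (2 5)

r' g' f r' f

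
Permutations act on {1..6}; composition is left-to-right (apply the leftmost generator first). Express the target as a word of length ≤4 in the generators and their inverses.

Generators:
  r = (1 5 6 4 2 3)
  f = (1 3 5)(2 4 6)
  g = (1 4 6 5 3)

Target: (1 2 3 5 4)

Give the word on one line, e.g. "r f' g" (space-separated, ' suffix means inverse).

g r' f' r

  after g: (1 4 6 5 3)
  after r': (1 6)(2 4 5)
  after f': (1 4 3)(5 6)
  after r: (1 2 3 5 4)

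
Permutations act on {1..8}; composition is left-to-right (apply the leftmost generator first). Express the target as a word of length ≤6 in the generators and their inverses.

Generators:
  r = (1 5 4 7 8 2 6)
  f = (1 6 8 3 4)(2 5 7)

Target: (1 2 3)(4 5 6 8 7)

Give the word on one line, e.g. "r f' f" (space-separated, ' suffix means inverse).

  after r: (1 5 4 7 8 2 6)
  after r: (1 4 8 6 5 7 2)
  after f': (1 3 8)(2 4 6)
  after f': (1 8 4)(2 3 6 7 5)
  after r: (1 2 3)(4 5 6 8 7)

r r f' f' r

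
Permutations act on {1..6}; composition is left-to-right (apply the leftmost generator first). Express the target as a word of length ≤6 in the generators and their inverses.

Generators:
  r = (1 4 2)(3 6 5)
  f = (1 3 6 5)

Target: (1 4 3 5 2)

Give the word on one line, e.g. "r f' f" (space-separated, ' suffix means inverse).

r' f f r'

  after r': (1 2 4)(3 5 6)
  after f: (1 2 4 3)
  after f: (1 2 4 6 5)
  after r': (1 4 3 5 2)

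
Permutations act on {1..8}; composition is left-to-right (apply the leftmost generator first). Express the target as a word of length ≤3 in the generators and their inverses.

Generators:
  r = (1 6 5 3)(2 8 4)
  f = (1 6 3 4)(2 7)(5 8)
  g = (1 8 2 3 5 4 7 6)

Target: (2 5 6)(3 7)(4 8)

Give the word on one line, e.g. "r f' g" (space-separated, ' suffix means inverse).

  after g': (1 6 7 4 5 3 2 8)
  after f': (2 5 6)(3 7)(4 8)

g' f'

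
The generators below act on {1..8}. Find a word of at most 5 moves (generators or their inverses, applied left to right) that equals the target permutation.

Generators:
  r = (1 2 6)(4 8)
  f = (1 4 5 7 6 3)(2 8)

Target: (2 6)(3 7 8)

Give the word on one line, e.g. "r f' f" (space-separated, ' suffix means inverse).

r' r' f r' f'

  after r': (1 6 2)(4 8)
  after r': (1 2 6)
  after f: (1 8 2 3)(4 5 7 6)
  after r': (1 4 5 7 2 3 6 8)
  after f': (2 6)(3 7 8)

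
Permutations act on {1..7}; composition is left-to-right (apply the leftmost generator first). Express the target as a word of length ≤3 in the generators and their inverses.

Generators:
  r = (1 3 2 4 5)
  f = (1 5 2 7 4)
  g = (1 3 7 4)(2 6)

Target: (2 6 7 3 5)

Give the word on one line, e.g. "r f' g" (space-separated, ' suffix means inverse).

g' f

  after g': (1 4 7 3)(2 6)
  after f: (2 6 7 3 5)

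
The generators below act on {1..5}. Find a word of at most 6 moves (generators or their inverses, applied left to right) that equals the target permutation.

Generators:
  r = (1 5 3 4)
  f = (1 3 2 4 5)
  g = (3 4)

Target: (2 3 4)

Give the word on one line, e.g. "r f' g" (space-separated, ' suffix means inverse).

  after r: (1 5 3 4)
  after r: (1 3)(4 5)
  after r: (1 4 3 5)
  after g: (1 3 5)
  after f': (2 3 4)

r r r g f'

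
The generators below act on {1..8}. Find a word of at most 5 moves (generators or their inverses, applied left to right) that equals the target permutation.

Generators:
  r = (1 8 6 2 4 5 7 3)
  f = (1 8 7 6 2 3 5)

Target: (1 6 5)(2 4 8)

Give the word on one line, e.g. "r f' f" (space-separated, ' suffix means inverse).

r' f r f

  after r': (1 3 7 5 4 2 6 8)
  after f: (1 5 4 3 6 7)
  after r: (1 7 8 6 3 2 4)
  after f: (1 6 5)(2 4 8)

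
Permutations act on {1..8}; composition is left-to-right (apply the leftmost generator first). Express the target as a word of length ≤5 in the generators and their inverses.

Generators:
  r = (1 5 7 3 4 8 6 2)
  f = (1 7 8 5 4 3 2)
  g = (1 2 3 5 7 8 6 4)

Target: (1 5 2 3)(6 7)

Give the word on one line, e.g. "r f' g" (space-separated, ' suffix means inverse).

  after f': (1 2 3 4 5 8 7)
  after g': (3 6 8 5 7 4)
  after g': (1 4 2)(3 8)(6 7)
  after r': (1 3 4 6 5)(7 8)
  after g: (1 5 2 3)(6 7)

f' g' g' r' g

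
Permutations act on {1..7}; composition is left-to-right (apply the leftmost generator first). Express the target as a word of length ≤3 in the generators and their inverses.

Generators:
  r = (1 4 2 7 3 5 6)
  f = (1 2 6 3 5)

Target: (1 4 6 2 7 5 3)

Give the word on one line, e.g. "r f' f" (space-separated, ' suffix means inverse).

r f

  after r: (1 4 2 7 3 5 6)
  after f: (1 4 6 2 7 5 3)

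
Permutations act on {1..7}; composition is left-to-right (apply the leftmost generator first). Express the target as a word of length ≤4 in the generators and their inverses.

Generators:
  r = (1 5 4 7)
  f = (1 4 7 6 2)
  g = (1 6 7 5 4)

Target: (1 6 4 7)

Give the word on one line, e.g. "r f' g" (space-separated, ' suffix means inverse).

  after g: (1 6 7 5 4)
  after r': (1 6 4 7)

g r'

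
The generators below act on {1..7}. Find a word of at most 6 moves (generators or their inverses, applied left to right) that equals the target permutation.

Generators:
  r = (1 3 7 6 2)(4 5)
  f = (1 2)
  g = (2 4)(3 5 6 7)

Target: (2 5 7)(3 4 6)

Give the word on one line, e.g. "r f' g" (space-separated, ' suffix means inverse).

  after g': (2 4)(3 7 6 5)
  after g': (3 6)(5 7)
  after g': (2 4)(3 5 6 7)
  after r': (1 2 5 7)(3 4 6)
  after f': (2 5 7)(3 4 6)

g' g' g' r' f'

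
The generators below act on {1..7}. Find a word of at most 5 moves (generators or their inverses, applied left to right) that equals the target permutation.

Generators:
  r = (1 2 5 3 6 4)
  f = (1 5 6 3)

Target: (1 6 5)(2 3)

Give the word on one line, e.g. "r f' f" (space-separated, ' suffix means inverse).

r f' f' r f

  after r: (1 2 5 3 6 4)
  after f': (1 2)(3 5 6 4)
  after f': (1 2 3)(4 6)
  after r: (1 5 3 2 6)
  after f: (1 6 5)(2 3)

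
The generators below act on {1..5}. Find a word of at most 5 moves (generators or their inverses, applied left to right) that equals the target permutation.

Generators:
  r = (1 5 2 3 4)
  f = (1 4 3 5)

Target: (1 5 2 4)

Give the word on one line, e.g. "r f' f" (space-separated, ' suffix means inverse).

  after r': (1 4 3 2 5)
  after f': (2 3)
  after r: (1 5 2 4)

r' f' r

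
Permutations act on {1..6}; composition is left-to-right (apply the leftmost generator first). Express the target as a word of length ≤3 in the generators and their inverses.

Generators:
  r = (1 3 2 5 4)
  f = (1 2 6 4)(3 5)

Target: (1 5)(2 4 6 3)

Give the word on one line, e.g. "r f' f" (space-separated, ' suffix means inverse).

  after f': (1 4 6 2)(3 5)
  after r': (1 5)(2 4 6 3)

f' r'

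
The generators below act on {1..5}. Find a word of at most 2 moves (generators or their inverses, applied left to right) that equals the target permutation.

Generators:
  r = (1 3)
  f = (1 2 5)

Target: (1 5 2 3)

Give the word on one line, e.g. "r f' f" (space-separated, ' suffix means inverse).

  after f': (1 5 2)
  after r: (1 5 2 3)

f' r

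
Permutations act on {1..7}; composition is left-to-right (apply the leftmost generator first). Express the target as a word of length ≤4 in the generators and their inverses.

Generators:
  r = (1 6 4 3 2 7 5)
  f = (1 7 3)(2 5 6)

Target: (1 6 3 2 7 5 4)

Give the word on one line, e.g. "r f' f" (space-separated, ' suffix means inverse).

f r f

  after f: (1 7 3)(2 5 6)
  after r: (1 5 4 3 6 7 2)
  after f: (1 6 3 2 7 5 4)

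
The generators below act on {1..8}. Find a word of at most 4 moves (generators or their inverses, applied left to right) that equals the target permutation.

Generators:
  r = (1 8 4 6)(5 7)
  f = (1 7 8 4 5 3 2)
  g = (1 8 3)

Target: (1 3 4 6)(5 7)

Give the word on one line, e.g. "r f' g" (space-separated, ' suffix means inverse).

  after g': (1 3 8)
  after r: (1 3 4 6)(5 7)

g' r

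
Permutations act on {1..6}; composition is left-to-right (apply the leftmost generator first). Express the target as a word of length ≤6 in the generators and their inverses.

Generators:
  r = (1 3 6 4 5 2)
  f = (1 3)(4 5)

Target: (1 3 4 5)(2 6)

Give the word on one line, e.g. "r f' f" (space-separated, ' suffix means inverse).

r f' r f f

  after r: (1 3 6 4 5 2)
  after f': (2 3 6 5)
  after r: (1 3 4 5)(2 6)
  after f: (2 6)(3 5)
  after f: (1 3 4 5)(2 6)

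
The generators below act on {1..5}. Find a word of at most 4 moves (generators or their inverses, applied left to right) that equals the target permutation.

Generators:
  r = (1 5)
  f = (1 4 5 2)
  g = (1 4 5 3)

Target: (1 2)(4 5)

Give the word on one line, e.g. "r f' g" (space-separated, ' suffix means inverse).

r' f

  after r': (1 5)
  after f: (1 2)(4 5)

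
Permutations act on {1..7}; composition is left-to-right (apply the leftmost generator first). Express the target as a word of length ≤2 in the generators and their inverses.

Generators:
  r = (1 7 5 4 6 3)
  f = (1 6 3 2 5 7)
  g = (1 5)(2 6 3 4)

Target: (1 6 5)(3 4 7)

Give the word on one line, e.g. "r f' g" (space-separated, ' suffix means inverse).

  after r': (1 3 6 4 5 7)
  after r': (1 6 5)(3 4 7)

r' r'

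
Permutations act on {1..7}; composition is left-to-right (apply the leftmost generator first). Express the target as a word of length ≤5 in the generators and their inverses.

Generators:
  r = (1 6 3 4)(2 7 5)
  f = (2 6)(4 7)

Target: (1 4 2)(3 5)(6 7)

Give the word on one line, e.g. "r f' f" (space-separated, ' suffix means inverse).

r f r f'

  after r: (1 6 3 4)(2 7 5)
  after f: (1 2 4)(3 7 5 6)
  after r: (1 7 2)(3 5)(4 6)
  after f': (1 4 2)(3 5)(6 7)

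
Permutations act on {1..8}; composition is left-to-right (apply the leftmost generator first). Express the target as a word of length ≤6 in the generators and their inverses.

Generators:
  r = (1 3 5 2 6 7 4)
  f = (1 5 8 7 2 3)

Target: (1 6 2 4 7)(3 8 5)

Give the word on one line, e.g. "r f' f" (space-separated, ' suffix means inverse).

f' r' f r r

  after f': (1 3 2 7 8 5)
  after r': (2 6)(3 5 4 7 8)
  after f: (1 5 4 2 6 3 8)
  after r: (1 2 7 4 6 5)(3 8)
  after r: (1 6 2 4 7)(3 8 5)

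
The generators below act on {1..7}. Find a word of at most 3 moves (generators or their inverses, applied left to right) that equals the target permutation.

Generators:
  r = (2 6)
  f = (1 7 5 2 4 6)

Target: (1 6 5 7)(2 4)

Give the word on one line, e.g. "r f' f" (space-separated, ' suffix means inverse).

r f'

  after r: (2 6)
  after f': (1 6 5 7)(2 4)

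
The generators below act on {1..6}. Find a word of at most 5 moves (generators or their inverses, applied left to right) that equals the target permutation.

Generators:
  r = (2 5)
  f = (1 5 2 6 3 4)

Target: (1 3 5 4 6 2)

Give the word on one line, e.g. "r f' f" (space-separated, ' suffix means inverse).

  after f': (1 4 3 6 2 5)
  after f': (1 3 2)(4 6 5)
  after r: (1 3 5 4 6 2)

f' f' r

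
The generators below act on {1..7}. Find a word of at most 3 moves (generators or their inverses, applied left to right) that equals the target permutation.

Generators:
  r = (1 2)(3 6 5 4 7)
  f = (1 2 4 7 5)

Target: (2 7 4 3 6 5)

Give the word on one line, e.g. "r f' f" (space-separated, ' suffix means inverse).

  after f: (1 2 4 7 5)
  after r: (2 7 4 3 6 5)

f r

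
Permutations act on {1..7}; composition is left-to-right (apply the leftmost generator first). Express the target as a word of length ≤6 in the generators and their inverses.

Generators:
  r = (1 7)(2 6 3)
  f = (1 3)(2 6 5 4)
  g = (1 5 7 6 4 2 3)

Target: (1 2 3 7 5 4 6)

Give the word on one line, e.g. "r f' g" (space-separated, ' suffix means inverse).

  after g': (1 3 2 4 6 7 5)
  after f': (2 5 3 4)(6 7)
  after g': (1 3 6 5 2)
  after g': (1 2 3 7 5 4 6)

g' f' g' g'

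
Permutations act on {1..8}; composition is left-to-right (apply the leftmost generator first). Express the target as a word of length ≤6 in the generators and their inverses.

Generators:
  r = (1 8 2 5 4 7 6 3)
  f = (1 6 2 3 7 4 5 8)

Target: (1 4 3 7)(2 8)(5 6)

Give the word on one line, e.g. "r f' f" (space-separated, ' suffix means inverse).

  after f': (1 8 5 4 7 3 2 6)
  after r': (2 7 6 3 8)
  after f: (1 6 7 2 4 5 8 3)
  after r': (1 7 8 6 4 2 5)
  after f: (1 4 3 7)(2 8)(5 6)

f' r' f r' f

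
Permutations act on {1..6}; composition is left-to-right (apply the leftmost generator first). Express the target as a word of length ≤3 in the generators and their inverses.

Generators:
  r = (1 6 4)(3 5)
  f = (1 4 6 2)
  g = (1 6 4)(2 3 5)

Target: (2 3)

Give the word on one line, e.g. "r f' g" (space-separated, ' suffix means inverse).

g g r

  after g: (1 6 4)(2 3 5)
  after g: (1 4 6)(2 5 3)
  after r: (2 3)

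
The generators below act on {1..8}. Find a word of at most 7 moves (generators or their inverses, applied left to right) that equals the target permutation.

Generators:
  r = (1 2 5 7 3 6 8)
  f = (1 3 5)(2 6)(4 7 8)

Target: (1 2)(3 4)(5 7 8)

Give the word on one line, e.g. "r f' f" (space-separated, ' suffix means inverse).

  after r: (1 2 5 7 3 6 8)
  after r: (1 5 3 8 2 7 6)
  after f': (1 3 7 2 4 8 6 5)
  after f': (2 8)(3 4 7 6)
  after r: (1 2)(3 4)(5 7 8)

r r f' f' r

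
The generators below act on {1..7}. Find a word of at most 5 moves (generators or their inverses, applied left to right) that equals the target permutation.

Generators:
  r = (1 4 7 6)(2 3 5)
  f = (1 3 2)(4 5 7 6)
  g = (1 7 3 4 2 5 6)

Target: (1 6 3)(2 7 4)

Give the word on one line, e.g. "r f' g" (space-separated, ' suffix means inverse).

r' g' f r' f'

  after r': (1 6 7 4)(2 5 3)
  after g': (1 5 7 3 4 6)
  after f: (1 7 2)(3 5 6)
  after r': (1 4)(2 6)(5 7)
  after f': (1 6 3)(2 7 4)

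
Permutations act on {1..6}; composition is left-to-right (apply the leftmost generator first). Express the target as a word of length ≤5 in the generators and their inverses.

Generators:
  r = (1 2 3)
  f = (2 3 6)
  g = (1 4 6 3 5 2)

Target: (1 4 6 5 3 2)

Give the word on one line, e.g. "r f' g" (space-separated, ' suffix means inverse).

f' g r

  after f': (2 6 3)
  after g: (1 4 6 5 2 3)
  after r: (1 4 6 5 3 2)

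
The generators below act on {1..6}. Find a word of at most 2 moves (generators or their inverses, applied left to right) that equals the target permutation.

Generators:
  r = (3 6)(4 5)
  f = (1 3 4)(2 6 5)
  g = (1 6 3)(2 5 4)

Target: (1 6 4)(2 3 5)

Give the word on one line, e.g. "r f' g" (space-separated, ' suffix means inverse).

f r

  after f: (1 3 4)(2 6 5)
  after r: (1 6 4)(2 3 5)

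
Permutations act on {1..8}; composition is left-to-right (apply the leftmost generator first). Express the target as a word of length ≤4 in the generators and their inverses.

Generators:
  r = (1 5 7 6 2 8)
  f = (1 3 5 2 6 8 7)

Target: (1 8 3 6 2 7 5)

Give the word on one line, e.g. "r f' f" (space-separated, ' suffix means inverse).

r' f' f' r

  after r': (1 8 2 6 7 5)
  after f': (1 6 8 5 7 3)
  after f': (1 2 5 8 3 7)
  after r: (1 8 3 6 2 7 5)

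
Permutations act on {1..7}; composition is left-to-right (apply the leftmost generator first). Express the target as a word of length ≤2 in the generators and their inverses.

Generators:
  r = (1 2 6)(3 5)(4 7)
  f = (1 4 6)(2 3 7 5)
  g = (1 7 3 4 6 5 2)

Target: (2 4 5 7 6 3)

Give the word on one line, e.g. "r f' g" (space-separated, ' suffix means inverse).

r' f

  after r': (1 6 2)(3 5)(4 7)
  after f: (2 4 5 7 6 3)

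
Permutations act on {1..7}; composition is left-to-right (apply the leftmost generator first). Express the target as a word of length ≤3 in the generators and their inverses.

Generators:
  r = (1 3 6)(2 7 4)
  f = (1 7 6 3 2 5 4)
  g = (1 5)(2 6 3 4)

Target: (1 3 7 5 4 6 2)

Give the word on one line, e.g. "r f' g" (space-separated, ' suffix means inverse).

r' f

  after r': (1 6 3)(2 4 7)
  after f: (1 3 7 5 4 6 2)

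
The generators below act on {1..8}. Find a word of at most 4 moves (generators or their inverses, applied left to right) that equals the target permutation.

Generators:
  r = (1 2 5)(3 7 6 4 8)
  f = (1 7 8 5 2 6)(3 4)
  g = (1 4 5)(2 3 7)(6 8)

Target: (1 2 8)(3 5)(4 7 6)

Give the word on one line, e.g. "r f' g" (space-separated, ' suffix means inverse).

  after f: (1 7 8 5 2 6)(3 4)
  after g: (1 2 8)(3 5)(4 7 6)

f g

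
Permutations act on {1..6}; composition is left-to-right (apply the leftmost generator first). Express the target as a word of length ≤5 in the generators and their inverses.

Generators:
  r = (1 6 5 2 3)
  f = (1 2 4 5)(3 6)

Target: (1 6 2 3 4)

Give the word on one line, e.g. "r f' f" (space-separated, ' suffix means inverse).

  after r: (1 6 5 2 3)
  after f: (1 3 2 6)(4 5)
  after f: (1 6 2 3 4)

r f f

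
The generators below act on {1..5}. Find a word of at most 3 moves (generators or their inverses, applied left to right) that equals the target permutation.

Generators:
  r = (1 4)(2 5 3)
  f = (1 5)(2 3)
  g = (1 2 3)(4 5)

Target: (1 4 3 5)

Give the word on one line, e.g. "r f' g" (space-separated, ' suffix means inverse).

  after r': (1 4)(2 3 5)
  after g: (1 5 3 4 2)
  after g: (1 4 3 5)

r' g g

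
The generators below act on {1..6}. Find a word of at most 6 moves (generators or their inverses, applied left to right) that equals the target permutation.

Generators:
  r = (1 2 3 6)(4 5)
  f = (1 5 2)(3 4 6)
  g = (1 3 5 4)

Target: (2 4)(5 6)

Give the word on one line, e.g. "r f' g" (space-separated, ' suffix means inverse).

  after r': (1 6 3 2)(4 5)
  after g: (1 6 5)(2 3)
  after g: (1 6 4)(2 5 3)
  after r: (2 4)(5 6)

r' g g r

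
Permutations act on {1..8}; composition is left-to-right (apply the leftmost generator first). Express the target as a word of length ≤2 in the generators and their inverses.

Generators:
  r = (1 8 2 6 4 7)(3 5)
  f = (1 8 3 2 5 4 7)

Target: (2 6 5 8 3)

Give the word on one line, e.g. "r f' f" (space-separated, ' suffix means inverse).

r f'

  after r: (1 8 2 6 4 7)(3 5)
  after f': (2 6 5 8 3)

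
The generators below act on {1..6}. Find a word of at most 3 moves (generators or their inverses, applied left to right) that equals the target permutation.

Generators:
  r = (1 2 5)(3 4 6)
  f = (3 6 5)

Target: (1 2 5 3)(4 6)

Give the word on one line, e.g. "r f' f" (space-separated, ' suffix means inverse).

  after f': (3 5 6)
  after r: (1 2 5 3)(4 6)

f' r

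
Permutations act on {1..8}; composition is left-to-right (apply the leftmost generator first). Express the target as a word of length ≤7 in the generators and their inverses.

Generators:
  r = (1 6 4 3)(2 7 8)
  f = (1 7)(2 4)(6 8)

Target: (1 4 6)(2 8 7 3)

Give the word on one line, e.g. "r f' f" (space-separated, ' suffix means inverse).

f' r' f f f

  after f': (1 7)(2 4)(6 8)
  after r': (1 2 6 7 3 4 8)
  after f: (1 4 6)(2 8 7 3)
  after f: (1 2 6 7 3 4 8)
  after f: (1 4 6)(2 8 7 3)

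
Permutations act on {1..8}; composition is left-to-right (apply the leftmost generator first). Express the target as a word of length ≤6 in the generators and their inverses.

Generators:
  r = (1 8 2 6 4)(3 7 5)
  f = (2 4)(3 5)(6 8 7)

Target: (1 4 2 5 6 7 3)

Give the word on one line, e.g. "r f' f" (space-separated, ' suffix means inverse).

r f' r' f

  after r: (1 8 2 6 4)(3 7 5)
  after f': (1 6 2 7 3 8 4)
  after r': (1 2 3)(5 7)(6 8)
  after f: (1 4 2 5 6 7 3)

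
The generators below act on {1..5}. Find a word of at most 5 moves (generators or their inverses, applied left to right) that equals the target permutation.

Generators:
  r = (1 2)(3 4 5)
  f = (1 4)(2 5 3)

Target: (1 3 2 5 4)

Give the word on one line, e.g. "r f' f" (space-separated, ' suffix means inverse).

r' r' f' r'

  after r': (1 2)(3 5 4)
  after r': (3 4 5)
  after f': (1 4 2 3)
  after r': (1 3 2 5 4)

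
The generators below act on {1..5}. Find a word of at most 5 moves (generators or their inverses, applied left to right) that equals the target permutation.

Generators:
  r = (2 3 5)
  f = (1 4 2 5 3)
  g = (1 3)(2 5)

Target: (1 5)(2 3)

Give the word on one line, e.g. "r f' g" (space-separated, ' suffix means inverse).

g r g' r'

  after g: (1 3)(2 5)
  after r: (1 5 3)
  after g': (1 2 5)
  after r': (1 5)(2 3)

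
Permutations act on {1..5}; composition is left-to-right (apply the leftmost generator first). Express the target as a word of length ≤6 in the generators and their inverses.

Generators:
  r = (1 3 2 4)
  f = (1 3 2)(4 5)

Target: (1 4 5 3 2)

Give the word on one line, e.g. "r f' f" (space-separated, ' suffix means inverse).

r' f r' f'

  after r': (1 4 2 3)
  after f: (1 5 4)
  after r': (1 5 2 3)
  after f': (1 4 5 3 2)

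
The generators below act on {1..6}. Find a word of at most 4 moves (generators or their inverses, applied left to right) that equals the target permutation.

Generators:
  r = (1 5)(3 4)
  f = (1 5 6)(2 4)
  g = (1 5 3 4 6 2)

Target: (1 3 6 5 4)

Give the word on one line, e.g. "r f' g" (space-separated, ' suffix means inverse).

f' g f g'

  after f': (1 6 5)(2 4)
  after g: (1 2 6 3 4)
  after f: (1 4 5 6 3 2)
  after g': (1 3 6 5 4)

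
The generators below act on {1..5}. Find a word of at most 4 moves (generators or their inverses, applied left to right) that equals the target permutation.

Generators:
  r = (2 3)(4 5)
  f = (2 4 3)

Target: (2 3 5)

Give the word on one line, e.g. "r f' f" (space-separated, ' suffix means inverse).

  after f': (2 3 4)
  after r': (3 5 4)
  after f': (2 3 5)

f' r' f'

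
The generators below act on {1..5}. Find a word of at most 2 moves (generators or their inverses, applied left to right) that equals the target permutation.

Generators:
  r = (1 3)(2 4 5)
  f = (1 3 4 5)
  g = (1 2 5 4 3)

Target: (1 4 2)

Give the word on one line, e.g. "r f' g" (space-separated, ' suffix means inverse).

  after r': (1 3)(2 5 4)
  after f: (1 4 2)

r' f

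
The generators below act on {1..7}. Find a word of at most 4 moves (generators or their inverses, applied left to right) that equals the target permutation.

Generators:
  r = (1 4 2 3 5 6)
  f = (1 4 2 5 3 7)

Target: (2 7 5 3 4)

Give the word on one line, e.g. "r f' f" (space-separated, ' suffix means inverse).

r f r' r'

  after r: (1 4 2 3 5 6)
  after f: (1 2 7)(4 5 6)
  after r': (1 4 3 2 7 6)
  after r': (2 7 5 3 4)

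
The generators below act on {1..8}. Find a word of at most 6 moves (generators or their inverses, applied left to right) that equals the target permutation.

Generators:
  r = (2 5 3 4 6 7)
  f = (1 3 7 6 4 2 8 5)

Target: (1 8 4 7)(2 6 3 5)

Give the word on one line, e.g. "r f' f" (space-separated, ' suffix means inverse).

  after f': (1 5 8 2 4 6 7 3)
  after r': (1 2 3)(5 8 7)
  after f: (1 8 6 4 2 7)
  after r': (1 8 4 7)(2 6 3 5)

f' r' f r'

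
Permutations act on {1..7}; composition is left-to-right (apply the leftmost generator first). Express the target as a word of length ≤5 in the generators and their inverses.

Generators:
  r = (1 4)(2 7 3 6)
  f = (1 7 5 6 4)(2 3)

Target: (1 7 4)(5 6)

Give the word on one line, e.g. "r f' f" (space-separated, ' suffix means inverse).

r' r' f

  after r': (1 4)(2 6 3 7)
  after r': (2 3)(6 7)
  after f: (1 7 4)(5 6)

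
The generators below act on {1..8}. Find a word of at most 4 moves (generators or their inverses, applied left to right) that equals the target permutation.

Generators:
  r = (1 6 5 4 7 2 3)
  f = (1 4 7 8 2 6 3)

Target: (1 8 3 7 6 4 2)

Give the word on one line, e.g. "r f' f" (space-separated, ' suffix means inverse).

f' f' f' f'

  after f': (1 3 6 2 8 7 4)
  after f': (1 6 8 4 3 2 7)
  after f': (1 2 4 6 7 3 8)
  after f': (1 8 3 7 6 4 2)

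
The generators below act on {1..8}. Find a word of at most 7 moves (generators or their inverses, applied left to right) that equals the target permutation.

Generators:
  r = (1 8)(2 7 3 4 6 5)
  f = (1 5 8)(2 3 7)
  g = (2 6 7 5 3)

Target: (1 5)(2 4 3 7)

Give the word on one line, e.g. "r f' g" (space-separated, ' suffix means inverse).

f r g g g

  after f: (1 5 8)(2 3 7)
  after r: (1 2 4 6 5)
  after g: (1 6 3 2 4 7 5)
  after g: (1 7 3 6 2 4 5)
  after g: (1 5)(2 4 3 7)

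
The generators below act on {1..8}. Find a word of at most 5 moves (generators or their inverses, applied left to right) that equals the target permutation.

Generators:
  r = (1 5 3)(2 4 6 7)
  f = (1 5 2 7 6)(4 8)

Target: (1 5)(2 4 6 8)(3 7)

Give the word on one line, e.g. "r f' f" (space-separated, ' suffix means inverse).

  after r': (1 3 5)(2 7 6 4)
  after f: (1 3 2 6 8 4 7)
  after r': (1 5)(2 4 6 8)(3 7)

r' f r'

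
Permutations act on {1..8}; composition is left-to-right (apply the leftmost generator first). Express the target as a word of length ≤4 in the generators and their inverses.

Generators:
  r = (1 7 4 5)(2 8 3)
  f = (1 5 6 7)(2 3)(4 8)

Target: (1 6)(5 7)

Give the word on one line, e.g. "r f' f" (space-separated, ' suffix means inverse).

f f

  after f: (1 5 6 7)(2 3)(4 8)
  after f: (1 6)(5 7)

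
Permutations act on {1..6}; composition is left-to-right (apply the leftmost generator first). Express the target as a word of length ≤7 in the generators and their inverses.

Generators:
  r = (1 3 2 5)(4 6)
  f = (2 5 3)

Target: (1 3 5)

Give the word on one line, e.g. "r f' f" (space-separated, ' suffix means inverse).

f f r' r' f'

  after f: (2 5 3)
  after f: (2 3 5)
  after r': (1 5 3 2)(4 6)
  after r': (1 2 5)
  after f': (1 3 5)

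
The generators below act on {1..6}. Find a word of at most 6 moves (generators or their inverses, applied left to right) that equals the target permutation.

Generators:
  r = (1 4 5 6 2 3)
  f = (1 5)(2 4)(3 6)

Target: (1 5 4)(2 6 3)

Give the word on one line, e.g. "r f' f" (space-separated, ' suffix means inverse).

  after f': (1 5)(2 4)(3 6)
  after r': (1 4 6 2)(3 5)
  after r': (2 3 4 5)
  after f: (1 5 4)(2 6 3)

f' r' r' f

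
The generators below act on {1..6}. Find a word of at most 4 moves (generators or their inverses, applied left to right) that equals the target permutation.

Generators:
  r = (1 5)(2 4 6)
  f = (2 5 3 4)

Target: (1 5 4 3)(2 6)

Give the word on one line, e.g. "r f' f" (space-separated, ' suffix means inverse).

  after f': (2 4 3 5)
  after r: (1 5 4 3)(2 6)

f' r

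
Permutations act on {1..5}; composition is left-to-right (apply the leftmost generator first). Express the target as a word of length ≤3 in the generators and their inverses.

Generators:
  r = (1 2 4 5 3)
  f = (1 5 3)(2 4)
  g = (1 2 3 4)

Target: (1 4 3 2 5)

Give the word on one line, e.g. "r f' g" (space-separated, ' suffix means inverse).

g f'

  after g: (1 2 3 4)
  after f': (1 4 3 2 5)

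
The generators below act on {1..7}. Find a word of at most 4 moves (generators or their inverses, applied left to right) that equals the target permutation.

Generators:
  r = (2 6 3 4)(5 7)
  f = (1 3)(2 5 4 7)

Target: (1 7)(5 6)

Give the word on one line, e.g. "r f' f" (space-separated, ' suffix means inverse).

f r' r' f'

  after f: (1 3)(2 5 4 7)
  after r': (1 6 2 7 4 5 3)
  after r': (1 2 5 6 4 7 3)
  after f': (1 7)(5 6)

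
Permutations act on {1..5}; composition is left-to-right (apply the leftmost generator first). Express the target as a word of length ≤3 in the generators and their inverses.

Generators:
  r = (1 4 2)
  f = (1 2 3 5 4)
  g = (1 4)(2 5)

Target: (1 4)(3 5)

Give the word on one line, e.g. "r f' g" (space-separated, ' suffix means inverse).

g f r

  after g: (1 4)(2 5)
  after f: (2 4)(3 5)
  after r: (1 4)(3 5)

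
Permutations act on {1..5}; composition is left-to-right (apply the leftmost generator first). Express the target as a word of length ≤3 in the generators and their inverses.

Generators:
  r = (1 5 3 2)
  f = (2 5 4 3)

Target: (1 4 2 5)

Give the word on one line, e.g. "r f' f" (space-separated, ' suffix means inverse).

r' f f

  after r': (1 2 3 5)
  after f: (1 5)(3 4)
  after f: (1 4 2 5)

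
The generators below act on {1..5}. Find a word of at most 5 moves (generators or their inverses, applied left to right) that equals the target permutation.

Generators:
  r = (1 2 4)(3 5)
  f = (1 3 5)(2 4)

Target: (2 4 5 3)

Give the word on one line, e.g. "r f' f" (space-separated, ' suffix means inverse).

r f r

  after r: (1 2 4)(3 5)
  after f: (1 4 3)
  after r: (2 4 5 3)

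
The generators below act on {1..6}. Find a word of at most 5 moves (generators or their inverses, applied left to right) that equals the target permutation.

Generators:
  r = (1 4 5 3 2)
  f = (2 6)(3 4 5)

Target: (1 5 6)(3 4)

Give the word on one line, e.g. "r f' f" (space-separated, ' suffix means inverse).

  after r: (1 4 5 3 2)
  after r: (1 5 2 4 3)
  after f': (1 4 5 6 2 3)
  after r: (1 5 6)(3 4)

r r f' r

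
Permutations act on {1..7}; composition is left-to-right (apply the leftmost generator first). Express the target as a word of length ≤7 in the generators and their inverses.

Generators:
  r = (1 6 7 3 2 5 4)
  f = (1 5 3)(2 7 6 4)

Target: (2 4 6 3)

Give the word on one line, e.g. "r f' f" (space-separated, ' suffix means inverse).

  after r: (1 6 7 3 2 5 4)
  after f': (1 7 5 6 2)(3 4)
  after f': (1 2 3 6 4 5 7)
  after r: (1 5 3 7 6)
  after f': (2 4 6 3)

r f' f' r f'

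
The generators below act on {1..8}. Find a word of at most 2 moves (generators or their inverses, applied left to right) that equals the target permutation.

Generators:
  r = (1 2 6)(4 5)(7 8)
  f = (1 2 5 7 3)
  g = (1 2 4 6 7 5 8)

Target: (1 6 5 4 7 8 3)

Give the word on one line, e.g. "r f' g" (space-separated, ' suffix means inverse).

r' f

  after r': (1 6 2)(4 5)(7 8)
  after f: (1 6 5 4 7 8 3)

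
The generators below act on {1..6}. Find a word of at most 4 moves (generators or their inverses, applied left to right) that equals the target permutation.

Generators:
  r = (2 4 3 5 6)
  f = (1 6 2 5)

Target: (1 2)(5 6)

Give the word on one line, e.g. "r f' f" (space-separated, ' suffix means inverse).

f f

  after f: (1 6 2 5)
  after f: (1 2)(5 6)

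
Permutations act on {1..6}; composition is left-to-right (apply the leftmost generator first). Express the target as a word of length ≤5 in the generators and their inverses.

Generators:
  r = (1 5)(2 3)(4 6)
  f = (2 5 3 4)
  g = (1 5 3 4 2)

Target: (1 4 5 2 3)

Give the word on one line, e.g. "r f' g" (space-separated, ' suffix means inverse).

  after g': (1 2 4 3 5)
  after f': (1 4 5)(2 3)
  after g: (1 2 4 3)
  after f': (1 4 5 2 3)

g' f' g f'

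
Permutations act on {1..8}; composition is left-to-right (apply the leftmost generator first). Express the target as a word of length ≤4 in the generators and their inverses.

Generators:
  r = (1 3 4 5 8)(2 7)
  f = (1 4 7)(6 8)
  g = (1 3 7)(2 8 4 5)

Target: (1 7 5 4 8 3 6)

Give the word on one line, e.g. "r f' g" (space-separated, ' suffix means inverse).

g' r' f r

  after g': (1 7 3)(2 5 4 8)
  after r': (1 2 4 5 3 8 7)
  after f: (1 2 7 4 5 3 6 8)
  after r: (1 7 5 4 8 3 6)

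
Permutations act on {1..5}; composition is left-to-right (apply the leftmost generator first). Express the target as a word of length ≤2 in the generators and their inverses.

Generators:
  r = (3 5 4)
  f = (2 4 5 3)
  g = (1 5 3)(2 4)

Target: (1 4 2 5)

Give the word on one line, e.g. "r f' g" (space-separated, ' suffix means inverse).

  after g': (1 3 5)(2 4)
  after r': (1 4 2 5)

g' r'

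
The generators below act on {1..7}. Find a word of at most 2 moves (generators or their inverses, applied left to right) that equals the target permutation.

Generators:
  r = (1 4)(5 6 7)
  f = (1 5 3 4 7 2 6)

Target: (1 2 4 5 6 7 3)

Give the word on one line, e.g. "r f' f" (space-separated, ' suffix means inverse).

  after f': (1 6 2 7 4 3 5)
  after f': (1 2 4 5 6 7 3)

f' f'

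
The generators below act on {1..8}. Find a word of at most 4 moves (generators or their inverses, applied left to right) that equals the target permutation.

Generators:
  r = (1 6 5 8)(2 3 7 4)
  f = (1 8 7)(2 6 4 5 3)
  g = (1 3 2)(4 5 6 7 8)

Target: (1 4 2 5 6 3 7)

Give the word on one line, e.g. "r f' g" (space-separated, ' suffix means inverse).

g' g' r' r'

  after g': (1 2 3)(4 8 7 6 5)
  after g': (1 3 2)(4 7 5 8 6)
  after r': (1 2 8)(3 4)(6 7)
  after r': (1 4 2 5 6 3 7)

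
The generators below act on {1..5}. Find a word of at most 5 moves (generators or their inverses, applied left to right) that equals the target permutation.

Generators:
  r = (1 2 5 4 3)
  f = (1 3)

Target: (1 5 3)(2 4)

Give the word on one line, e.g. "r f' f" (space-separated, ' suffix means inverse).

  after r: (1 2 5 4 3)
  after f: (1 2 5 4)
  after f: (1 2 5 4 3)
  after f: (1 2 5 4)
  after r: (1 5 3)(2 4)

r f f f r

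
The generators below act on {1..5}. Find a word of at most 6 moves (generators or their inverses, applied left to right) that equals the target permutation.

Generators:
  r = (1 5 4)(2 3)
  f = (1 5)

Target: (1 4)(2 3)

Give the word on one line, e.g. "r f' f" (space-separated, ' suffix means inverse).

r f r r

  after r: (1 5 4)(2 3)
  after f: (2 3)(4 5)
  after r: (1 5)
  after r: (1 4)(2 3)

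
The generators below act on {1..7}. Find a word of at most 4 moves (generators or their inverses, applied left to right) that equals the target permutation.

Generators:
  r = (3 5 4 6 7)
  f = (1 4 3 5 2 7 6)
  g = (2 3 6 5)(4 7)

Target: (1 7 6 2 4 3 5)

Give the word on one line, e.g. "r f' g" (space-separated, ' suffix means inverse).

  after r: (3 5 4 6 7)
  after f': (1 6 2 5)(4 7)
  after r: (1 7 6 2 4 3 5)

r f' r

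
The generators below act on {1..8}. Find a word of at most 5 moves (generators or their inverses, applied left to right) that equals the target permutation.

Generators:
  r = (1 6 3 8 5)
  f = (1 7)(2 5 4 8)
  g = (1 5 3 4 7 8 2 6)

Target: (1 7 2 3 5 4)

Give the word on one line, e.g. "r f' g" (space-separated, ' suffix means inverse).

  after g: (1 5 3 4 7 8 2 6)
  after r: (2 3 4 7 5 8)
  after f': (1 7 2 3 5 4)

g r f'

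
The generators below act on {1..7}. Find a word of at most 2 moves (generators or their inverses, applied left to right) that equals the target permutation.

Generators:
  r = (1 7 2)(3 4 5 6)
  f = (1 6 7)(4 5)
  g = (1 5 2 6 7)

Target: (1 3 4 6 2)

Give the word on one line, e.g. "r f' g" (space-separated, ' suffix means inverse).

  after f: (1 6 7)(4 5)
  after r: (1 3 4 6 2)

f r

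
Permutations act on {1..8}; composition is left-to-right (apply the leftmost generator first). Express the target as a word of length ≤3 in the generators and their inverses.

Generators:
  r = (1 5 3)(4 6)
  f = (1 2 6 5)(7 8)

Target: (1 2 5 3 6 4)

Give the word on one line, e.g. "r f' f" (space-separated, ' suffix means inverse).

  after r: (1 5 3)(4 6)
  after f': (1 6 4 2)(3 5)(7 8)
  after f': (1 2 5 3 6 4)

r f' f'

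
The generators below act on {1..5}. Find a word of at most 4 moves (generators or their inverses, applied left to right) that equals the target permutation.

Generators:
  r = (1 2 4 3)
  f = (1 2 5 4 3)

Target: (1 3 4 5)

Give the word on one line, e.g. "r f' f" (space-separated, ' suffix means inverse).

f r' f'

  after f: (1 2 5 4 3)
  after r': (2 5)
  after f': (1 3 4 5)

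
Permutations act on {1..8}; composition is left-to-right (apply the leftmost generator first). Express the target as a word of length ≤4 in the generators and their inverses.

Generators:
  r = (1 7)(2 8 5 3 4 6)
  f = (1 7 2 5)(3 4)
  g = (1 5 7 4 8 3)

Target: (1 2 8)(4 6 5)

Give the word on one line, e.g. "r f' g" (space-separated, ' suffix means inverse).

  after r: (1 7)(2 8 5 3 4 6)
  after f: (1 2 8)(4 6 5)

r f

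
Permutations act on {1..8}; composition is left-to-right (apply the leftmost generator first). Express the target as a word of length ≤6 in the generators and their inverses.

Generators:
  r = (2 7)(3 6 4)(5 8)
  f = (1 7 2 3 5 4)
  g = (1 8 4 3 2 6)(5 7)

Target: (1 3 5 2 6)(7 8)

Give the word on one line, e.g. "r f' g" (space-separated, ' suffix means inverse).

  after f': (1 4 5 3 2 7)
  after r: (1 3 7)(4 8 5 6)
  after r: (1 6 3 2 7)(4 5)
  after r: (1 4 8 5 3 7)
  after g: (1 3 5 2 6)(7 8)

f' r r r g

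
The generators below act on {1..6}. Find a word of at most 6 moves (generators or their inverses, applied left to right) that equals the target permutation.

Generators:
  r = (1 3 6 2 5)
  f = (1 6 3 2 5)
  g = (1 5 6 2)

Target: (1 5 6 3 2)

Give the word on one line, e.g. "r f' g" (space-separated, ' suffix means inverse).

  after g': (1 2 6 5)
  after f': (1 3 6 2)
  after f': (1 6 3)(2 5)
  after g': (1 5 6 3 2)

g' f' f' g'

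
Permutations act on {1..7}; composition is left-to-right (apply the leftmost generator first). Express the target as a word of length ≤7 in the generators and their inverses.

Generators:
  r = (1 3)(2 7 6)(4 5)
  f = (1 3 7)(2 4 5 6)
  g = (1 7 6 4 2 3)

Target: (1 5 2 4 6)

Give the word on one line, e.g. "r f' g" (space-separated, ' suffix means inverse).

  after f: (1 3 7)(2 4 5 6)
  after g': (1 2 6 4 5 7 3)
  after g': (1 4 5)(2 7)
  after r': (1 5 3)(6 7)
  after g': (1 5 2 4 6)

f g' g' r' g'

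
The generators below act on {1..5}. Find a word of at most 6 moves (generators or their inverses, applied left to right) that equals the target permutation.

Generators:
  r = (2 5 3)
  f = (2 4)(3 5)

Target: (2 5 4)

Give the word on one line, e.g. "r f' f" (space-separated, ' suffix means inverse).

  after f: (2 4)(3 5)
  after r: (2 4 5)
  after f: (3 5 4)
  after r: (2 5 4)

f r f r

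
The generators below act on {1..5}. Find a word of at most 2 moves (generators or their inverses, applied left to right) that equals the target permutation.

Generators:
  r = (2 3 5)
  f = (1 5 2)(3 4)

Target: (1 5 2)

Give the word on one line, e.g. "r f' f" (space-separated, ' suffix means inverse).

f' f'

  after f': (1 2 5)(3 4)
  after f': (1 5 2)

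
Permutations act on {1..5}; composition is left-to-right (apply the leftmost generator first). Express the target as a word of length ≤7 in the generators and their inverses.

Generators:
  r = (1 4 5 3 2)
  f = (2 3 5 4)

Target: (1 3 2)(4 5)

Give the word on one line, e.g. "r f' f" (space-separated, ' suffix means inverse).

  after f: (2 3 5 4)
  after r': (1 2 5)(3 4)
  after f: (1 3 2 4 5)
  after f: (1 5)
  after r: (1 3 2)(4 5)

f r' f f r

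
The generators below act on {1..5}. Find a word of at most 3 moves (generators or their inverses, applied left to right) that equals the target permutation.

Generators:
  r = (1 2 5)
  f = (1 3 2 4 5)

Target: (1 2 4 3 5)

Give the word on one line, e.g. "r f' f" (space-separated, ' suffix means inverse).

  after r': (1 5 2)
  after f': (1 4 2 5 3)
  after f': (1 2 4 3 5)

r' f' f'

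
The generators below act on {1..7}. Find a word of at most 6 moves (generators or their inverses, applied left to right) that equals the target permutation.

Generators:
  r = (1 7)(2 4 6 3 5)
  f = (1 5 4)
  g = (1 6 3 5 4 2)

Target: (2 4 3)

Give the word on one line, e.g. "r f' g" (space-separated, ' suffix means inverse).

f' g f' g' f

  after f': (1 4 5)
  after g: (1 2)(3 5 6)
  after f': (1 2 4 5 6 3)
  after g': (1 4 3 2 5)
  after f: (2 4 3)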